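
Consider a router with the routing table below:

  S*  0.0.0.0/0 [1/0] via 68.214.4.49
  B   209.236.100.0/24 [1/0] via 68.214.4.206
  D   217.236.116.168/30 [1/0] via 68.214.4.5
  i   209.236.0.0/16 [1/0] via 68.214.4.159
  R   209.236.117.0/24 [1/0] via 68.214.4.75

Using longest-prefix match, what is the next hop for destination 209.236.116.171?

68.214.4.159

Routes whose prefix contains 209.236.116.171:
  0.0.0.0/0 (default, matches everything) -> 68.214.4.49
  209.236.0.0/16 (209.236.0.0 - 209.236.255.255) -> 68.214.4.159
More-specific entries that do NOT match:
  217.236.116.168/30 (217.236.116.168 - 217.236.116.171) does not contain 209.236.116.171
  209.236.100.0/24 (209.236.100.0 - 209.236.100.255) does not contain 209.236.116.171
  209.236.117.0/24 (209.236.117.0 - 209.236.117.255) does not contain 209.236.116.171
Longest matching prefix is /16 -> next hop 68.214.4.159.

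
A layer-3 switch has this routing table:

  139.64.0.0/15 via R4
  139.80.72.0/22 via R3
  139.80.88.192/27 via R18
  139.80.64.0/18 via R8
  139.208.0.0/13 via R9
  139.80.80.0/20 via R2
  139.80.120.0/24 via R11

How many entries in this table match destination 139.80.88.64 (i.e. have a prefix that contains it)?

Prefixes containing 139.80.88.64:
  139.80.64.0/18 (139.80.64.0 - 139.80.127.255)
  139.80.80.0/20 (139.80.80.0 - 139.80.95.255)
Total matching entries: 2.

2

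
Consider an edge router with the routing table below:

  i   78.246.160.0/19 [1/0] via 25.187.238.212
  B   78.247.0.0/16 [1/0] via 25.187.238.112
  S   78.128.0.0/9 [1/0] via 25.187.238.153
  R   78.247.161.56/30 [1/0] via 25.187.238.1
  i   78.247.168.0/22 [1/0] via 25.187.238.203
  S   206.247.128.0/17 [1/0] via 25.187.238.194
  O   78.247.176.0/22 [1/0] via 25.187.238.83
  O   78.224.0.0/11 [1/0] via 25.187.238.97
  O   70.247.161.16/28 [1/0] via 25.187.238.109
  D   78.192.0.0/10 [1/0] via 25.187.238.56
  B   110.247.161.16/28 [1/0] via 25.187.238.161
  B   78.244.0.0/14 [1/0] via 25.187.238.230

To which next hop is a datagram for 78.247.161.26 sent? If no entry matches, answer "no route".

25.187.238.112

Routes whose prefix contains 78.247.161.26:
  78.128.0.0/9 (78.128.0.0 - 78.255.255.255) -> 25.187.238.153
  78.192.0.0/10 (78.192.0.0 - 78.255.255.255) -> 25.187.238.56
  78.224.0.0/11 (78.224.0.0 - 78.255.255.255) -> 25.187.238.97
  78.244.0.0/14 (78.244.0.0 - 78.247.255.255) -> 25.187.238.230
  78.247.0.0/16 (78.247.0.0 - 78.247.255.255) -> 25.187.238.112
More-specific entries that do NOT match:
  78.247.161.56/30 (78.247.161.56 - 78.247.161.59) does not contain 78.247.161.26
  70.247.161.16/28 (70.247.161.16 - 70.247.161.31) does not contain 78.247.161.26
  110.247.161.16/28 (110.247.161.16 - 110.247.161.31) does not contain 78.247.161.26
  78.247.168.0/22 (78.247.168.0 - 78.247.171.255) does not contain 78.247.161.26
  78.247.176.0/22 (78.247.176.0 - 78.247.179.255) does not contain 78.247.161.26
  78.246.160.0/19 (78.246.160.0 - 78.246.191.255) does not contain 78.247.161.26
  206.247.128.0/17 (206.247.128.0 - 206.247.255.255) does not contain 78.247.161.26
Longest matching prefix is /16 -> next hop 25.187.238.112.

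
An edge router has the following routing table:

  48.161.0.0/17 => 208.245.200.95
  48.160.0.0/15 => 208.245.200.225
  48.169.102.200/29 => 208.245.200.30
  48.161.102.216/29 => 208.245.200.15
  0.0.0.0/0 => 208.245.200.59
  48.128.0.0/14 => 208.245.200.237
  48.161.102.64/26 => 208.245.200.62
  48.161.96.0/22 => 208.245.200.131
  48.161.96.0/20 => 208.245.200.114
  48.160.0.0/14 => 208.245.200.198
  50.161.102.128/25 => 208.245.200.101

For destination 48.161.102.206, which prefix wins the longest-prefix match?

Entries matching 48.161.102.206:
  0.0.0.0/0 (default, matches everything)
  48.160.0.0/14 (48.160.0.0 - 48.163.255.255)
  48.160.0.0/15 (48.160.0.0 - 48.161.255.255)
  48.161.0.0/17 (48.161.0.0 - 48.161.127.255)
  48.161.96.0/20 (48.161.96.0 - 48.161.111.255)
Most specific is 48.161.96.0/20.

48.161.96.0/20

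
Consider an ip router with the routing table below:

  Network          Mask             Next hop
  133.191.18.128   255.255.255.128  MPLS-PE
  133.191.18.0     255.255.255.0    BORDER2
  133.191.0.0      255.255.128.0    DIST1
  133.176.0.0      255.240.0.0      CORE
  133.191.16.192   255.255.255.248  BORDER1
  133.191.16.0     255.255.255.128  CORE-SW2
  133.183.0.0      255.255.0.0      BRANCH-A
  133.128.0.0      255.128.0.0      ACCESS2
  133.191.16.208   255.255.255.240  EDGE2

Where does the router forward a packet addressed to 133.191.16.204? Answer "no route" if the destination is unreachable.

DIST1

Routes whose prefix contains 133.191.16.204:
  133.128.0.0/9 (133.128.0.0 - 133.255.255.255) -> ACCESS2
  133.176.0.0/12 (133.176.0.0 - 133.191.255.255) -> CORE
  133.191.0.0/17 (133.191.0.0 - 133.191.127.255) -> DIST1
More-specific entries that do NOT match:
  133.191.16.192/29 (133.191.16.192 - 133.191.16.199) does not contain 133.191.16.204
  133.191.16.208/28 (133.191.16.208 - 133.191.16.223) does not contain 133.191.16.204
  133.191.18.128/25 (133.191.18.128 - 133.191.18.255) does not contain 133.191.16.204
  133.191.16.0/25 (133.191.16.0 - 133.191.16.127) does not contain 133.191.16.204
  133.191.18.0/24 (133.191.18.0 - 133.191.18.255) does not contain 133.191.16.204
Longest matching prefix is /17 -> next hop DIST1.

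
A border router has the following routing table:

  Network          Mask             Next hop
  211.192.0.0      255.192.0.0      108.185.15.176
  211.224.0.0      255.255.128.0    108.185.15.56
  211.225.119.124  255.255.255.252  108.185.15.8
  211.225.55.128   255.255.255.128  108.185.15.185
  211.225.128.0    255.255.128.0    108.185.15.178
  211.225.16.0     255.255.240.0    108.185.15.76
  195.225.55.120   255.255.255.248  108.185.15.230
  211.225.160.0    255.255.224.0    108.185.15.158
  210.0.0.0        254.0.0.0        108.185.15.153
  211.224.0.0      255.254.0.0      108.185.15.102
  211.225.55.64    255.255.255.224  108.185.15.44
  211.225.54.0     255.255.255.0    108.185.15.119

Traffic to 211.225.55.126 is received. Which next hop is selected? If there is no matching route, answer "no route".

Routes whose prefix contains 211.225.55.126:
  210.0.0.0/7 (210.0.0.0 - 211.255.255.255) -> 108.185.15.153
  211.192.0.0/10 (211.192.0.0 - 211.255.255.255) -> 108.185.15.176
  211.224.0.0/15 (211.224.0.0 - 211.225.255.255) -> 108.185.15.102
More-specific entries that do NOT match:
  211.225.119.124/30 (211.225.119.124 - 211.225.119.127) does not contain 211.225.55.126
  195.225.55.120/29 (195.225.55.120 - 195.225.55.127) does not contain 211.225.55.126
  211.225.55.64/27 (211.225.55.64 - 211.225.55.95) does not contain 211.225.55.126
  211.225.55.128/25 (211.225.55.128 - 211.225.55.255) does not contain 211.225.55.126
  211.225.54.0/24 (211.225.54.0 - 211.225.54.255) does not contain 211.225.55.126
  211.225.16.0/20 (211.225.16.0 - 211.225.31.255) does not contain 211.225.55.126
  211.225.160.0/19 (211.225.160.0 - 211.225.191.255) does not contain 211.225.55.126
  211.224.0.0/17 (211.224.0.0 - 211.224.127.255) does not contain 211.225.55.126
  211.225.128.0/17 (211.225.128.0 - 211.225.255.255) does not contain 211.225.55.126
Longest matching prefix is /15 -> next hop 108.185.15.102.

108.185.15.102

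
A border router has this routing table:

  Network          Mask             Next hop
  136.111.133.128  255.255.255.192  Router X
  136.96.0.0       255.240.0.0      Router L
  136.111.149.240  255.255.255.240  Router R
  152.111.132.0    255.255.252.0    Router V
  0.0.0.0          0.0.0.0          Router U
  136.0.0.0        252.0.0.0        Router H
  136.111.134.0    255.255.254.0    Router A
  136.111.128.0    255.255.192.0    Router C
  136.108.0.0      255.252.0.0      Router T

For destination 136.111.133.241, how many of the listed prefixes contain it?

Prefixes containing 136.111.133.241:
  0.0.0.0/0 (default, matches everything)
  136.0.0.0/6 (136.0.0.0 - 139.255.255.255)
  136.96.0.0/12 (136.96.0.0 - 136.111.255.255)
  136.108.0.0/14 (136.108.0.0 - 136.111.255.255)
  136.111.128.0/18 (136.111.128.0 - 136.111.191.255)
Total matching entries: 5.

5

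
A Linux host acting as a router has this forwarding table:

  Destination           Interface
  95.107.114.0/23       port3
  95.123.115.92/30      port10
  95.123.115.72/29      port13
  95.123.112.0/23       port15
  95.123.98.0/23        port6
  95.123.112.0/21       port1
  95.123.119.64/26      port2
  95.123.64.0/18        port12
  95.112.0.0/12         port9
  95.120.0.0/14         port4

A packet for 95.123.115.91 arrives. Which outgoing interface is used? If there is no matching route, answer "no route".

port1

Routes whose prefix contains 95.123.115.91:
  95.112.0.0/12 (95.112.0.0 - 95.127.255.255) -> port9
  95.120.0.0/14 (95.120.0.0 - 95.123.255.255) -> port4
  95.123.64.0/18 (95.123.64.0 - 95.123.127.255) -> port12
  95.123.112.0/21 (95.123.112.0 - 95.123.119.255) -> port1
More-specific entries that do NOT match:
  95.123.115.92/30 (95.123.115.92 - 95.123.115.95) does not contain 95.123.115.91
  95.123.115.72/29 (95.123.115.72 - 95.123.115.79) does not contain 95.123.115.91
  95.123.119.64/26 (95.123.119.64 - 95.123.119.127) does not contain 95.123.115.91
  95.107.114.0/23 (95.107.114.0 - 95.107.115.255) does not contain 95.123.115.91
  95.123.112.0/23 (95.123.112.0 - 95.123.113.255) does not contain 95.123.115.91
  95.123.98.0/23 (95.123.98.0 - 95.123.99.255) does not contain 95.123.115.91
Longest matching prefix is /21 -> interface port1.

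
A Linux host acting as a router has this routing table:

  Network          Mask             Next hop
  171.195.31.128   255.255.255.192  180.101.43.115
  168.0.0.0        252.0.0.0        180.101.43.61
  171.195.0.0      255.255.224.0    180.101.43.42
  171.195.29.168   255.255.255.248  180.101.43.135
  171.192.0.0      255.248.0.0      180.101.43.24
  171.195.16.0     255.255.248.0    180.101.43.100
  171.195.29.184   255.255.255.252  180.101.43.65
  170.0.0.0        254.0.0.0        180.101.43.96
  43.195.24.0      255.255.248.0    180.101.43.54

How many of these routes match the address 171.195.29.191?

4

Prefixes containing 171.195.29.191:
  168.0.0.0/6 (168.0.0.0 - 171.255.255.255)
  170.0.0.0/7 (170.0.0.0 - 171.255.255.255)
  171.192.0.0/13 (171.192.0.0 - 171.199.255.255)
  171.195.0.0/19 (171.195.0.0 - 171.195.31.255)
Total matching entries: 4.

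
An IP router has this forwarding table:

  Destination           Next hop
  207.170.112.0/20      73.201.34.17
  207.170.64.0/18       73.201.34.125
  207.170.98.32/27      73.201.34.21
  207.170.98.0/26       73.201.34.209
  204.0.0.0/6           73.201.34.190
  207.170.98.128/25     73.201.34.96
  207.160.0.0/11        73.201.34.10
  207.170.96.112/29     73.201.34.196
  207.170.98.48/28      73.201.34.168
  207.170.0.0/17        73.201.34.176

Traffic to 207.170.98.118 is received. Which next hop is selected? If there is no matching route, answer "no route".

73.201.34.125

Routes whose prefix contains 207.170.98.118:
  204.0.0.0/6 (204.0.0.0 - 207.255.255.255) -> 73.201.34.190
  207.160.0.0/11 (207.160.0.0 - 207.191.255.255) -> 73.201.34.10
  207.170.0.0/17 (207.170.0.0 - 207.170.127.255) -> 73.201.34.176
  207.170.64.0/18 (207.170.64.0 - 207.170.127.255) -> 73.201.34.125
More-specific entries that do NOT match:
  207.170.96.112/29 (207.170.96.112 - 207.170.96.119) does not contain 207.170.98.118
  207.170.98.48/28 (207.170.98.48 - 207.170.98.63) does not contain 207.170.98.118
  207.170.98.32/27 (207.170.98.32 - 207.170.98.63) does not contain 207.170.98.118
  207.170.98.0/26 (207.170.98.0 - 207.170.98.63) does not contain 207.170.98.118
  207.170.98.128/25 (207.170.98.128 - 207.170.98.255) does not contain 207.170.98.118
  207.170.112.0/20 (207.170.112.0 - 207.170.127.255) does not contain 207.170.98.118
Longest matching prefix is /18 -> next hop 73.201.34.125.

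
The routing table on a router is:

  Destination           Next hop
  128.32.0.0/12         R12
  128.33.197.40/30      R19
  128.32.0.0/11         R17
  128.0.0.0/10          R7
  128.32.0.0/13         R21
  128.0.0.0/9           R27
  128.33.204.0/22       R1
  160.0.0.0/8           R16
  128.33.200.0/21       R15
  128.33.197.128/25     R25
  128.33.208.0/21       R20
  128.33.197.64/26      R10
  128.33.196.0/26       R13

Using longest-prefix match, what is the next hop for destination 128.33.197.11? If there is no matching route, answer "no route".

Routes whose prefix contains 128.33.197.11:
  128.0.0.0/9 (128.0.0.0 - 128.127.255.255) -> R27
  128.0.0.0/10 (128.0.0.0 - 128.63.255.255) -> R7
  128.32.0.0/11 (128.32.0.0 - 128.63.255.255) -> R17
  128.32.0.0/12 (128.32.0.0 - 128.47.255.255) -> R12
  128.32.0.0/13 (128.32.0.0 - 128.39.255.255) -> R21
More-specific entries that do NOT match:
  128.33.197.40/30 (128.33.197.40 - 128.33.197.43) does not contain 128.33.197.11
  128.33.197.64/26 (128.33.197.64 - 128.33.197.127) does not contain 128.33.197.11
  128.33.196.0/26 (128.33.196.0 - 128.33.196.63) does not contain 128.33.197.11
  128.33.197.128/25 (128.33.197.128 - 128.33.197.255) does not contain 128.33.197.11
  128.33.204.0/22 (128.33.204.0 - 128.33.207.255) does not contain 128.33.197.11
  128.33.200.0/21 (128.33.200.0 - 128.33.207.255) does not contain 128.33.197.11
  128.33.208.0/21 (128.33.208.0 - 128.33.215.255) does not contain 128.33.197.11
Longest matching prefix is /13 -> next hop R21.

R21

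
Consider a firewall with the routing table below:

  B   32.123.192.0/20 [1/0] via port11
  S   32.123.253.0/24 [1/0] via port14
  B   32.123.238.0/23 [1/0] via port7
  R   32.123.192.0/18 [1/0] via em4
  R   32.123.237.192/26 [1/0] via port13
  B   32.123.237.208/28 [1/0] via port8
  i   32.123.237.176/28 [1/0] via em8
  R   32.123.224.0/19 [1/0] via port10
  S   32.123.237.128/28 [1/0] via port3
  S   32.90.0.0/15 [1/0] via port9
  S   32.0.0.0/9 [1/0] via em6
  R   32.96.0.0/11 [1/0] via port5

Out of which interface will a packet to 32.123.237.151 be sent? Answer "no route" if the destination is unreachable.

port10

Routes whose prefix contains 32.123.237.151:
  32.0.0.0/9 (32.0.0.0 - 32.127.255.255) -> em6
  32.96.0.0/11 (32.96.0.0 - 32.127.255.255) -> port5
  32.123.192.0/18 (32.123.192.0 - 32.123.255.255) -> em4
  32.123.224.0/19 (32.123.224.0 - 32.123.255.255) -> port10
More-specific entries that do NOT match:
  32.123.237.208/28 (32.123.237.208 - 32.123.237.223) does not contain 32.123.237.151
  32.123.237.176/28 (32.123.237.176 - 32.123.237.191) does not contain 32.123.237.151
  32.123.237.128/28 (32.123.237.128 - 32.123.237.143) does not contain 32.123.237.151
  32.123.237.192/26 (32.123.237.192 - 32.123.237.255) does not contain 32.123.237.151
  32.123.253.0/24 (32.123.253.0 - 32.123.253.255) does not contain 32.123.237.151
  32.123.238.0/23 (32.123.238.0 - 32.123.239.255) does not contain 32.123.237.151
  32.123.192.0/20 (32.123.192.0 - 32.123.207.255) does not contain 32.123.237.151
Longest matching prefix is /19 -> interface port10.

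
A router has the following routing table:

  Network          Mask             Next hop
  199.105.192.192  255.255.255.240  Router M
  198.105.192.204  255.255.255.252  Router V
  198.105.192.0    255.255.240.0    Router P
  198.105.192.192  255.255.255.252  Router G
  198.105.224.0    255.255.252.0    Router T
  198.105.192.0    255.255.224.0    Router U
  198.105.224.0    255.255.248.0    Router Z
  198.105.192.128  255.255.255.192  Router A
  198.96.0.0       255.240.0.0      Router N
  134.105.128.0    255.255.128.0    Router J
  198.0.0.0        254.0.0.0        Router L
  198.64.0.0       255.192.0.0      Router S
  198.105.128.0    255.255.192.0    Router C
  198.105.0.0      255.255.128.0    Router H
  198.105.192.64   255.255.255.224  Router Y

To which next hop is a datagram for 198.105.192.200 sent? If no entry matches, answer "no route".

Router P

Routes whose prefix contains 198.105.192.200:
  198.0.0.0/7 (198.0.0.0 - 199.255.255.255) -> Router L
  198.64.0.0/10 (198.64.0.0 - 198.127.255.255) -> Router S
  198.96.0.0/12 (198.96.0.0 - 198.111.255.255) -> Router N
  198.105.192.0/19 (198.105.192.0 - 198.105.223.255) -> Router U
  198.105.192.0/20 (198.105.192.0 - 198.105.207.255) -> Router P
More-specific entries that do NOT match:
  198.105.192.204/30 (198.105.192.204 - 198.105.192.207) does not contain 198.105.192.200
  198.105.192.192/30 (198.105.192.192 - 198.105.192.195) does not contain 198.105.192.200
  199.105.192.192/28 (199.105.192.192 - 199.105.192.207) does not contain 198.105.192.200
  198.105.192.64/27 (198.105.192.64 - 198.105.192.95) does not contain 198.105.192.200
  198.105.192.128/26 (198.105.192.128 - 198.105.192.191) does not contain 198.105.192.200
  198.105.224.0/22 (198.105.224.0 - 198.105.227.255) does not contain 198.105.192.200
  198.105.224.0/21 (198.105.224.0 - 198.105.231.255) does not contain 198.105.192.200
Longest matching prefix is /20 -> next hop Router P.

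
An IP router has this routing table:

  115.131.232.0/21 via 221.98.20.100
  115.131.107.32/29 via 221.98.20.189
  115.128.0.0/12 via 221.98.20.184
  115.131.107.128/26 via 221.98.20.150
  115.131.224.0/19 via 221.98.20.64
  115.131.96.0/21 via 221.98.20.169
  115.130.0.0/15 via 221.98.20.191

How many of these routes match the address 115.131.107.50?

2

Prefixes containing 115.131.107.50:
  115.128.0.0/12 (115.128.0.0 - 115.143.255.255)
  115.130.0.0/15 (115.130.0.0 - 115.131.255.255)
Total matching entries: 2.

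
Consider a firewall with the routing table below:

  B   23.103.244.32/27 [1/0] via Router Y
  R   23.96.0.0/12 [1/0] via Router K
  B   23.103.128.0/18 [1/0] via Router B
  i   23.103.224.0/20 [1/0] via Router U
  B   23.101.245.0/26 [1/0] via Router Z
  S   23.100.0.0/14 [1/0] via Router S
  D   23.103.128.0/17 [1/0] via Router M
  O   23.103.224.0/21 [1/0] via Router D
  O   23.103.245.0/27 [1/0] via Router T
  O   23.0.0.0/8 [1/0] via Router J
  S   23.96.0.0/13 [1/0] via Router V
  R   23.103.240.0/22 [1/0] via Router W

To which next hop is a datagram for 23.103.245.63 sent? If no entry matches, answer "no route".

Routes whose prefix contains 23.103.245.63:
  23.0.0.0/8 (23.0.0.0 - 23.255.255.255) -> Router J
  23.96.0.0/12 (23.96.0.0 - 23.111.255.255) -> Router K
  23.96.0.0/13 (23.96.0.0 - 23.103.255.255) -> Router V
  23.100.0.0/14 (23.100.0.0 - 23.103.255.255) -> Router S
  23.103.128.0/17 (23.103.128.0 - 23.103.255.255) -> Router M
More-specific entries that do NOT match:
  23.103.244.32/27 (23.103.244.32 - 23.103.244.63) does not contain 23.103.245.63
  23.103.245.0/27 (23.103.245.0 - 23.103.245.31) does not contain 23.103.245.63
  23.101.245.0/26 (23.101.245.0 - 23.101.245.63) does not contain 23.103.245.63
  23.103.240.0/22 (23.103.240.0 - 23.103.243.255) does not contain 23.103.245.63
  23.103.224.0/21 (23.103.224.0 - 23.103.231.255) does not contain 23.103.245.63
  23.103.224.0/20 (23.103.224.0 - 23.103.239.255) does not contain 23.103.245.63
  23.103.128.0/18 (23.103.128.0 - 23.103.191.255) does not contain 23.103.245.63
Longest matching prefix is /17 -> next hop Router M.

Router M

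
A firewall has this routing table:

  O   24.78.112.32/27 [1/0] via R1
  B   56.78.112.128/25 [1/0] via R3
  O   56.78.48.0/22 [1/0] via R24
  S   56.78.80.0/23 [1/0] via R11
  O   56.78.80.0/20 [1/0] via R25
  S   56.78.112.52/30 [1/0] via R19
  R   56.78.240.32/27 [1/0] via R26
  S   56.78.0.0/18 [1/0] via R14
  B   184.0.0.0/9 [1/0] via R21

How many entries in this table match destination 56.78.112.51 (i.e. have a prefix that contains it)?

0

No listed prefix contains 56.78.112.51.
Total matching entries: 0.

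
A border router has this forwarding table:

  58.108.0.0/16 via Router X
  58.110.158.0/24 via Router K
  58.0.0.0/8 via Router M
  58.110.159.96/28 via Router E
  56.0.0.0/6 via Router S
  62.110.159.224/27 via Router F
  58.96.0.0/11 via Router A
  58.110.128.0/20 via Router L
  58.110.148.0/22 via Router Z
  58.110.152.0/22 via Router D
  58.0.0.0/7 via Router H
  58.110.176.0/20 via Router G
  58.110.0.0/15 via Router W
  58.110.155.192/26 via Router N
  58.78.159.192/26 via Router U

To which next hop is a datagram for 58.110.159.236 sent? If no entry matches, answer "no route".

Routes whose prefix contains 58.110.159.236:
  56.0.0.0/6 (56.0.0.0 - 59.255.255.255) -> Router S
  58.0.0.0/7 (58.0.0.0 - 59.255.255.255) -> Router H
  58.0.0.0/8 (58.0.0.0 - 58.255.255.255) -> Router M
  58.96.0.0/11 (58.96.0.0 - 58.127.255.255) -> Router A
  58.110.0.0/15 (58.110.0.0 - 58.111.255.255) -> Router W
More-specific entries that do NOT match:
  58.110.159.96/28 (58.110.159.96 - 58.110.159.111) does not contain 58.110.159.236
  62.110.159.224/27 (62.110.159.224 - 62.110.159.255) does not contain 58.110.159.236
  58.110.155.192/26 (58.110.155.192 - 58.110.155.255) does not contain 58.110.159.236
  58.78.159.192/26 (58.78.159.192 - 58.78.159.255) does not contain 58.110.159.236
  58.110.158.0/24 (58.110.158.0 - 58.110.158.255) does not contain 58.110.159.236
  58.110.148.0/22 (58.110.148.0 - 58.110.151.255) does not contain 58.110.159.236
  58.110.152.0/22 (58.110.152.0 - 58.110.155.255) does not contain 58.110.159.236
  58.110.128.0/20 (58.110.128.0 - 58.110.143.255) does not contain 58.110.159.236
  58.110.176.0/20 (58.110.176.0 - 58.110.191.255) does not contain 58.110.159.236
  58.108.0.0/16 (58.108.0.0 - 58.108.255.255) does not contain 58.110.159.236
Longest matching prefix is /15 -> next hop Router W.

Router W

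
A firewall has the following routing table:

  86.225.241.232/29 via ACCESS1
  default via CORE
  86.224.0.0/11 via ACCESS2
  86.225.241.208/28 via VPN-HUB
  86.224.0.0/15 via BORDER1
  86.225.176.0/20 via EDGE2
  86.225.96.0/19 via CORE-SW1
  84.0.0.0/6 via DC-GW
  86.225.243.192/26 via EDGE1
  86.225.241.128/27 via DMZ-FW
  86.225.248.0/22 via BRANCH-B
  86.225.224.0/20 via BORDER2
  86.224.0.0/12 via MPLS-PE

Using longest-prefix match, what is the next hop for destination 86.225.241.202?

BORDER1

Routes whose prefix contains 86.225.241.202:
  0.0.0.0/0 (default, matches everything) -> CORE
  84.0.0.0/6 (84.0.0.0 - 87.255.255.255) -> DC-GW
  86.224.0.0/11 (86.224.0.0 - 86.255.255.255) -> ACCESS2
  86.224.0.0/12 (86.224.0.0 - 86.239.255.255) -> MPLS-PE
  86.224.0.0/15 (86.224.0.0 - 86.225.255.255) -> BORDER1
More-specific entries that do NOT match:
  86.225.241.232/29 (86.225.241.232 - 86.225.241.239) does not contain 86.225.241.202
  86.225.241.208/28 (86.225.241.208 - 86.225.241.223) does not contain 86.225.241.202
  86.225.241.128/27 (86.225.241.128 - 86.225.241.159) does not contain 86.225.241.202
  86.225.243.192/26 (86.225.243.192 - 86.225.243.255) does not contain 86.225.241.202
  86.225.248.0/22 (86.225.248.0 - 86.225.251.255) does not contain 86.225.241.202
  86.225.176.0/20 (86.225.176.0 - 86.225.191.255) does not contain 86.225.241.202
  86.225.224.0/20 (86.225.224.0 - 86.225.239.255) does not contain 86.225.241.202
  86.225.96.0/19 (86.225.96.0 - 86.225.127.255) does not contain 86.225.241.202
Longest matching prefix is /15 -> next hop BORDER1.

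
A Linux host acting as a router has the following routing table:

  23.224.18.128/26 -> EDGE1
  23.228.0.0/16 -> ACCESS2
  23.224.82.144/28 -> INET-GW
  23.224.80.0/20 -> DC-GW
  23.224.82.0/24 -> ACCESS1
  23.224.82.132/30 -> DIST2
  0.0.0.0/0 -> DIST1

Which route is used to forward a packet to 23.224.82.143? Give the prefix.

23.224.82.0/24

Entries matching 23.224.82.143:
  0.0.0.0/0 (default, matches everything)
  23.224.80.0/20 (23.224.80.0 - 23.224.95.255)
  23.224.82.0/24 (23.224.82.0 - 23.224.82.255)
Most specific is 23.224.82.0/24.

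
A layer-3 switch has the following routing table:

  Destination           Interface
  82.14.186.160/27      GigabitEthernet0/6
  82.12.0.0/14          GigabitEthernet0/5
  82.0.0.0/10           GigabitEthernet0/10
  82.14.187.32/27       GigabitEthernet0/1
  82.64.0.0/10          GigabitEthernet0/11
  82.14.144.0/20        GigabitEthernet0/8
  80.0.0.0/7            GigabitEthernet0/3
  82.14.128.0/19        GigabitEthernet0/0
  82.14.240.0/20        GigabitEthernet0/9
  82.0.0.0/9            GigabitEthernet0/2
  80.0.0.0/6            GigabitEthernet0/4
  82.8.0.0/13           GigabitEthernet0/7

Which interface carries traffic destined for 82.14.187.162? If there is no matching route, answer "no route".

GigabitEthernet0/5

Routes whose prefix contains 82.14.187.162:
  80.0.0.0/6 (80.0.0.0 - 83.255.255.255) -> GigabitEthernet0/4
  82.0.0.0/9 (82.0.0.0 - 82.127.255.255) -> GigabitEthernet0/2
  82.0.0.0/10 (82.0.0.0 - 82.63.255.255) -> GigabitEthernet0/10
  82.8.0.0/13 (82.8.0.0 - 82.15.255.255) -> GigabitEthernet0/7
  82.12.0.0/14 (82.12.0.0 - 82.15.255.255) -> GigabitEthernet0/5
More-specific entries that do NOT match:
  82.14.186.160/27 (82.14.186.160 - 82.14.186.191) does not contain 82.14.187.162
  82.14.187.32/27 (82.14.187.32 - 82.14.187.63) does not contain 82.14.187.162
  82.14.144.0/20 (82.14.144.0 - 82.14.159.255) does not contain 82.14.187.162
  82.14.240.0/20 (82.14.240.0 - 82.14.255.255) does not contain 82.14.187.162
  82.14.128.0/19 (82.14.128.0 - 82.14.159.255) does not contain 82.14.187.162
Longest matching prefix is /14 -> interface GigabitEthernet0/5.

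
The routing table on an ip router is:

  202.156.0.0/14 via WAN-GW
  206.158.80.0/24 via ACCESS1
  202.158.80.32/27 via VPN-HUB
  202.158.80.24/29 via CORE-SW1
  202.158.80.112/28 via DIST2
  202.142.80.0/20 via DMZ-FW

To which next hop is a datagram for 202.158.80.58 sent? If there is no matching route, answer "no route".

Routes whose prefix contains 202.158.80.58:
  202.156.0.0/14 (202.156.0.0 - 202.159.255.255) -> WAN-GW
  202.158.80.32/27 (202.158.80.32 - 202.158.80.63) -> VPN-HUB
More-specific entries that do NOT match:
  202.158.80.24/29 (202.158.80.24 - 202.158.80.31) does not contain 202.158.80.58
  202.158.80.112/28 (202.158.80.112 - 202.158.80.127) does not contain 202.158.80.58
Longest matching prefix is /27 -> next hop VPN-HUB.

VPN-HUB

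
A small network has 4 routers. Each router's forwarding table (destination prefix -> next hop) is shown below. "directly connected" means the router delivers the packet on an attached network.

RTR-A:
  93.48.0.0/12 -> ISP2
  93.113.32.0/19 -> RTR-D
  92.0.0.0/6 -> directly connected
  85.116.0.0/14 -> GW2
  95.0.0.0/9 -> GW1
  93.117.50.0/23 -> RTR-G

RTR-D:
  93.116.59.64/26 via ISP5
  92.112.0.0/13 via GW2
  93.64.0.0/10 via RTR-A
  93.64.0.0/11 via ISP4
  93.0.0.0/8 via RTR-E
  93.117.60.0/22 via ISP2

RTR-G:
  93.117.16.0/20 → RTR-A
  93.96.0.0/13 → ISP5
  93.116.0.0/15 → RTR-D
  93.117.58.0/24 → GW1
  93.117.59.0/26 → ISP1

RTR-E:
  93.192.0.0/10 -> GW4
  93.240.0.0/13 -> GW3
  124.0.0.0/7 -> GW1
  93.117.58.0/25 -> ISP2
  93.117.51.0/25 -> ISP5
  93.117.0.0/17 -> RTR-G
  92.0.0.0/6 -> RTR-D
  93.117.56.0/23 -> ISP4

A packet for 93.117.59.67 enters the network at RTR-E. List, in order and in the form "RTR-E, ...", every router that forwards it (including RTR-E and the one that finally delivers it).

RTR-E, RTR-G, RTR-D, RTR-A

At RTR-E: longest match for 93.117.59.67 is 93.117.0.0/17 -> RTR-G
At RTR-G: longest match for 93.117.59.67 is 93.116.0.0/15 -> RTR-D
At RTR-D: longest match for 93.117.59.67 is 93.64.0.0/10 -> RTR-A
At RTR-A: longest match for 93.117.59.67 is 92.0.0.0/6 -> directly connected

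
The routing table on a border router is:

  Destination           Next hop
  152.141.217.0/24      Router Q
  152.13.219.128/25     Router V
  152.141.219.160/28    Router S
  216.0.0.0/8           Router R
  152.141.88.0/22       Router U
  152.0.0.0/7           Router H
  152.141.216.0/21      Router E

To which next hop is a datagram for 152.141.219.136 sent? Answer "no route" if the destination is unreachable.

Routes whose prefix contains 152.141.219.136:
  152.0.0.0/7 (152.0.0.0 - 153.255.255.255) -> Router H
  152.141.216.0/21 (152.141.216.0 - 152.141.223.255) -> Router E
More-specific entries that do NOT match:
  152.141.219.160/28 (152.141.219.160 - 152.141.219.175) does not contain 152.141.219.136
  152.13.219.128/25 (152.13.219.128 - 152.13.219.255) does not contain 152.141.219.136
  152.141.217.0/24 (152.141.217.0 - 152.141.217.255) does not contain 152.141.219.136
  152.141.88.0/22 (152.141.88.0 - 152.141.91.255) does not contain 152.141.219.136
Longest matching prefix is /21 -> next hop Router E.

Router E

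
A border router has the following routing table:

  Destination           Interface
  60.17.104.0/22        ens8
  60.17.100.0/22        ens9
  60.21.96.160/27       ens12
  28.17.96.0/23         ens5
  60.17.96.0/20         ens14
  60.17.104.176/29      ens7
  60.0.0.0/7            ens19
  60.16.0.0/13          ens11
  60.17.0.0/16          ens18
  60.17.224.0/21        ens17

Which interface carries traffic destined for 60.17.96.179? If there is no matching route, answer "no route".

ens14

Routes whose prefix contains 60.17.96.179:
  60.0.0.0/7 (60.0.0.0 - 61.255.255.255) -> ens19
  60.16.0.0/13 (60.16.0.0 - 60.23.255.255) -> ens11
  60.17.0.0/16 (60.17.0.0 - 60.17.255.255) -> ens18
  60.17.96.0/20 (60.17.96.0 - 60.17.111.255) -> ens14
More-specific entries that do NOT match:
  60.17.104.176/29 (60.17.104.176 - 60.17.104.183) does not contain 60.17.96.179
  60.21.96.160/27 (60.21.96.160 - 60.21.96.191) does not contain 60.17.96.179
  28.17.96.0/23 (28.17.96.0 - 28.17.97.255) does not contain 60.17.96.179
  60.17.104.0/22 (60.17.104.0 - 60.17.107.255) does not contain 60.17.96.179
  60.17.100.0/22 (60.17.100.0 - 60.17.103.255) does not contain 60.17.96.179
  60.17.224.0/21 (60.17.224.0 - 60.17.231.255) does not contain 60.17.96.179
Longest matching prefix is /20 -> interface ens14.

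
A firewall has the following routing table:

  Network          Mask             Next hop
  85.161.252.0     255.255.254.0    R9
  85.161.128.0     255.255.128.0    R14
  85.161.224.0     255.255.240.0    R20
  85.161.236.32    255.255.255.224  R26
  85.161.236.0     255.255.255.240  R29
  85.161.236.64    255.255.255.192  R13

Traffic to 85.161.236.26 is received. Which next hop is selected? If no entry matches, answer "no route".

Routes whose prefix contains 85.161.236.26:
  85.161.128.0/17 (85.161.128.0 - 85.161.255.255) -> R14
  85.161.224.0/20 (85.161.224.0 - 85.161.239.255) -> R20
More-specific entries that do NOT match:
  85.161.236.0/28 (85.161.236.0 - 85.161.236.15) does not contain 85.161.236.26
  85.161.236.32/27 (85.161.236.32 - 85.161.236.63) does not contain 85.161.236.26
  85.161.236.64/26 (85.161.236.64 - 85.161.236.127) does not contain 85.161.236.26
  85.161.252.0/23 (85.161.252.0 - 85.161.253.255) does not contain 85.161.236.26
Longest matching prefix is /20 -> next hop R20.

R20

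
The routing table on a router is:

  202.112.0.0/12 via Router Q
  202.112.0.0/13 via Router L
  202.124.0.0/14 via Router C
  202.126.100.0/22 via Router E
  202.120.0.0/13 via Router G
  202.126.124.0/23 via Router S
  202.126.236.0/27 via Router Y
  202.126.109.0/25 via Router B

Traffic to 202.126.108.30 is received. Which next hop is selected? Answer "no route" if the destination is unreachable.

Routes whose prefix contains 202.126.108.30:
  202.112.0.0/12 (202.112.0.0 - 202.127.255.255) -> Router Q
  202.120.0.0/13 (202.120.0.0 - 202.127.255.255) -> Router G
  202.124.0.0/14 (202.124.0.0 - 202.127.255.255) -> Router C
More-specific entries that do NOT match:
  202.126.236.0/27 (202.126.236.0 - 202.126.236.31) does not contain 202.126.108.30
  202.126.109.0/25 (202.126.109.0 - 202.126.109.127) does not contain 202.126.108.30
  202.126.124.0/23 (202.126.124.0 - 202.126.125.255) does not contain 202.126.108.30
  202.126.100.0/22 (202.126.100.0 - 202.126.103.255) does not contain 202.126.108.30
Longest matching prefix is /14 -> next hop Router C.

Router C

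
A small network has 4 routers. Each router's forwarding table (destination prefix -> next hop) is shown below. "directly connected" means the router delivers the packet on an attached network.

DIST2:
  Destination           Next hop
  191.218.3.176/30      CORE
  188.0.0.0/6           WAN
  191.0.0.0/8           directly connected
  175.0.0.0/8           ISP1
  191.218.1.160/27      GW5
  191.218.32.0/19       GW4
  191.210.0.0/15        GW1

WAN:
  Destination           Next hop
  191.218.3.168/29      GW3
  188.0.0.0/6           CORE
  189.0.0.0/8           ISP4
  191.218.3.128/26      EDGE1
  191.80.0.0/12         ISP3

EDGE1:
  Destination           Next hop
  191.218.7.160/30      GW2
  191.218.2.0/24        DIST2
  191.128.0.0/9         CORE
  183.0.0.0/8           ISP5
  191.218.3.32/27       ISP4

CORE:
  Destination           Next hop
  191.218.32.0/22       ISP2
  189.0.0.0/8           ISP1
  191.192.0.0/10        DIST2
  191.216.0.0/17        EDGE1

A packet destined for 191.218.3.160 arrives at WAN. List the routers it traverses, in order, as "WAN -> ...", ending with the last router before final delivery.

WAN -> EDGE1 -> CORE -> DIST2

At WAN: longest match for 191.218.3.160 is 191.218.3.128/26 -> EDGE1
At EDGE1: longest match for 191.218.3.160 is 191.128.0.0/9 -> CORE
At CORE: longest match for 191.218.3.160 is 191.192.0.0/10 -> DIST2
At DIST2: longest match for 191.218.3.160 is 191.0.0.0/8 -> directly connected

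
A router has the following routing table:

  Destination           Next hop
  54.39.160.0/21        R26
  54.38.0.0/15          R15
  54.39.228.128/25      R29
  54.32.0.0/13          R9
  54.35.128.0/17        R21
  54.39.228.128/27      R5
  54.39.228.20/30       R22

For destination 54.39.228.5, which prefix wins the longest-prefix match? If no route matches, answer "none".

54.38.0.0/15

Entries matching 54.39.228.5:
  54.32.0.0/13 (54.32.0.0 - 54.39.255.255)
  54.38.0.0/15 (54.38.0.0 - 54.39.255.255)
Most specific is 54.38.0.0/15.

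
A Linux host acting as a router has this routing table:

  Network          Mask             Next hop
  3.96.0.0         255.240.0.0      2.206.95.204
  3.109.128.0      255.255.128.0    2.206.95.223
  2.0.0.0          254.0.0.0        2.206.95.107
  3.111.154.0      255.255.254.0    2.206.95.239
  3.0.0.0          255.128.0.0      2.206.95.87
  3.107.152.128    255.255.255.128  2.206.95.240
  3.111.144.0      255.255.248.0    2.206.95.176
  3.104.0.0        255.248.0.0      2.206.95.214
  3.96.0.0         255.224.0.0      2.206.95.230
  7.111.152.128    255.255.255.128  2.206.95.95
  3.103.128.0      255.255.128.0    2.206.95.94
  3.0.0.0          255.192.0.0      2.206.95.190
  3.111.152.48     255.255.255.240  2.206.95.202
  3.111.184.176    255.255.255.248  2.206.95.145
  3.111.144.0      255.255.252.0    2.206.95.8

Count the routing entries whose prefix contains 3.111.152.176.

5

Prefixes containing 3.111.152.176:
  2.0.0.0/7 (2.0.0.0 - 3.255.255.255)
  3.0.0.0/9 (3.0.0.0 - 3.127.255.255)
  3.96.0.0/11 (3.96.0.0 - 3.127.255.255)
  3.96.0.0/12 (3.96.0.0 - 3.111.255.255)
  3.104.0.0/13 (3.104.0.0 - 3.111.255.255)
Total matching entries: 5.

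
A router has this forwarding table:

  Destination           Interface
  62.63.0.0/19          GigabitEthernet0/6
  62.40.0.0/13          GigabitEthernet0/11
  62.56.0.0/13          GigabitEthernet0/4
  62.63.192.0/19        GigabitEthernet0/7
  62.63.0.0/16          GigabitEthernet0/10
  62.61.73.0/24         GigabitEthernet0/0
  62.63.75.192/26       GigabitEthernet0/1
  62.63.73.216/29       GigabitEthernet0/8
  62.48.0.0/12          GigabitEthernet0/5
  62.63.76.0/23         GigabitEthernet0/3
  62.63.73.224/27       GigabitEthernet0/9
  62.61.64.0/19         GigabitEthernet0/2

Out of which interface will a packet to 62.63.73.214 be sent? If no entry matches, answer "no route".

Routes whose prefix contains 62.63.73.214:
  62.48.0.0/12 (62.48.0.0 - 62.63.255.255) -> GigabitEthernet0/5
  62.56.0.0/13 (62.56.0.0 - 62.63.255.255) -> GigabitEthernet0/4
  62.63.0.0/16 (62.63.0.0 - 62.63.255.255) -> GigabitEthernet0/10
More-specific entries that do NOT match:
  62.63.73.216/29 (62.63.73.216 - 62.63.73.223) does not contain 62.63.73.214
  62.63.73.224/27 (62.63.73.224 - 62.63.73.255) does not contain 62.63.73.214
  62.63.75.192/26 (62.63.75.192 - 62.63.75.255) does not contain 62.63.73.214
  62.61.73.0/24 (62.61.73.0 - 62.61.73.255) does not contain 62.63.73.214
  62.63.76.0/23 (62.63.76.0 - 62.63.77.255) does not contain 62.63.73.214
  62.63.0.0/19 (62.63.0.0 - 62.63.31.255) does not contain 62.63.73.214
  62.63.192.0/19 (62.63.192.0 - 62.63.223.255) does not contain 62.63.73.214
  62.61.64.0/19 (62.61.64.0 - 62.61.95.255) does not contain 62.63.73.214
Longest matching prefix is /16 -> interface GigabitEthernet0/10.

GigabitEthernet0/10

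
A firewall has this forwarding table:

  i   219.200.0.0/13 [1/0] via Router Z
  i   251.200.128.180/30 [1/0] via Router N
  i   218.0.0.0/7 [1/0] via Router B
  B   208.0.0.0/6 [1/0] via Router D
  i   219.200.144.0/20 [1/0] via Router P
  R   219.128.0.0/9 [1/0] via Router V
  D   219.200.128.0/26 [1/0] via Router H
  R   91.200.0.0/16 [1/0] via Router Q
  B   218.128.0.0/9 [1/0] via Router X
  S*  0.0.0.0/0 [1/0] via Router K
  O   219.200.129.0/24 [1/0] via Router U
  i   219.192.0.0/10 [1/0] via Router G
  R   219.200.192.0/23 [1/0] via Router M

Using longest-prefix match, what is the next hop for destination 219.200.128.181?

Routes whose prefix contains 219.200.128.181:
  0.0.0.0/0 (default, matches everything) -> Router K
  218.0.0.0/7 (218.0.0.0 - 219.255.255.255) -> Router B
  219.128.0.0/9 (219.128.0.0 - 219.255.255.255) -> Router V
  219.192.0.0/10 (219.192.0.0 - 219.255.255.255) -> Router G
  219.200.0.0/13 (219.200.0.0 - 219.207.255.255) -> Router Z
More-specific entries that do NOT match:
  251.200.128.180/30 (251.200.128.180 - 251.200.128.183) does not contain 219.200.128.181
  219.200.128.0/26 (219.200.128.0 - 219.200.128.63) does not contain 219.200.128.181
  219.200.129.0/24 (219.200.129.0 - 219.200.129.255) does not contain 219.200.128.181
  219.200.192.0/23 (219.200.192.0 - 219.200.193.255) does not contain 219.200.128.181
  219.200.144.0/20 (219.200.144.0 - 219.200.159.255) does not contain 219.200.128.181
  91.200.0.0/16 (91.200.0.0 - 91.200.255.255) does not contain 219.200.128.181
Longest matching prefix is /13 -> next hop Router Z.

Router Z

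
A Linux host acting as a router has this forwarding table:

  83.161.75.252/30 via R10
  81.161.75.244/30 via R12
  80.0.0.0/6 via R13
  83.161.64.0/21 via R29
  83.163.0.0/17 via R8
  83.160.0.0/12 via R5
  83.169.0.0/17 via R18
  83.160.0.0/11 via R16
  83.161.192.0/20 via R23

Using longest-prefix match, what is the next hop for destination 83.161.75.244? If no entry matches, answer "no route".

R5

Routes whose prefix contains 83.161.75.244:
  80.0.0.0/6 (80.0.0.0 - 83.255.255.255) -> R13
  83.160.0.0/11 (83.160.0.0 - 83.191.255.255) -> R16
  83.160.0.0/12 (83.160.0.0 - 83.175.255.255) -> R5
More-specific entries that do NOT match:
  83.161.75.252/30 (83.161.75.252 - 83.161.75.255) does not contain 83.161.75.244
  81.161.75.244/30 (81.161.75.244 - 81.161.75.247) does not contain 83.161.75.244
  83.161.64.0/21 (83.161.64.0 - 83.161.71.255) does not contain 83.161.75.244
  83.161.192.0/20 (83.161.192.0 - 83.161.207.255) does not contain 83.161.75.244
  83.163.0.0/17 (83.163.0.0 - 83.163.127.255) does not contain 83.161.75.244
  83.169.0.0/17 (83.169.0.0 - 83.169.127.255) does not contain 83.161.75.244
Longest matching prefix is /12 -> next hop R5.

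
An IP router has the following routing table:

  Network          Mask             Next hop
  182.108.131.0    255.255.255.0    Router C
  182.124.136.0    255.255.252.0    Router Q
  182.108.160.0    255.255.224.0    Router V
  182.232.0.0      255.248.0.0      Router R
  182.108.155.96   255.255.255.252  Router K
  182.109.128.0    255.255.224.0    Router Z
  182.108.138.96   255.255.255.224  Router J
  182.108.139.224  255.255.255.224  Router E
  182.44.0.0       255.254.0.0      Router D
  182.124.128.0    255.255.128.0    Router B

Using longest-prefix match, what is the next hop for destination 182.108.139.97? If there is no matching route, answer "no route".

no route

No entry's prefix contains 182.108.139.97; there is no default route.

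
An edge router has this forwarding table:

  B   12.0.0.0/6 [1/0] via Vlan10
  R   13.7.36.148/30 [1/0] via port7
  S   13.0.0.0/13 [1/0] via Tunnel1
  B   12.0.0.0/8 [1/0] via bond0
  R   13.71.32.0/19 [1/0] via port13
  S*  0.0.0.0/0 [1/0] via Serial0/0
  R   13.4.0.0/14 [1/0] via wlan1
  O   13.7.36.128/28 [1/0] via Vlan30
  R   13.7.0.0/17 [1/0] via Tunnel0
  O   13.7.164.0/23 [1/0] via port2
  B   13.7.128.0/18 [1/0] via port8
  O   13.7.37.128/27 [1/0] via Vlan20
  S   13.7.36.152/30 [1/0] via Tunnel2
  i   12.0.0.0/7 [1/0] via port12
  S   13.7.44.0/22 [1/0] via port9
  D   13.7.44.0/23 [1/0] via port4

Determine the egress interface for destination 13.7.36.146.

Tunnel0

Routes whose prefix contains 13.7.36.146:
  0.0.0.0/0 (default, matches everything) -> Serial0/0
  12.0.0.0/6 (12.0.0.0 - 15.255.255.255) -> Vlan10
  12.0.0.0/7 (12.0.0.0 - 13.255.255.255) -> port12
  13.0.0.0/13 (13.0.0.0 - 13.7.255.255) -> Tunnel1
  13.4.0.0/14 (13.4.0.0 - 13.7.255.255) -> wlan1
  13.7.0.0/17 (13.7.0.0 - 13.7.127.255) -> Tunnel0
More-specific entries that do NOT match:
  13.7.36.148/30 (13.7.36.148 - 13.7.36.151) does not contain 13.7.36.146
  13.7.36.152/30 (13.7.36.152 - 13.7.36.155) does not contain 13.7.36.146
  13.7.36.128/28 (13.7.36.128 - 13.7.36.143) does not contain 13.7.36.146
  13.7.37.128/27 (13.7.37.128 - 13.7.37.159) does not contain 13.7.36.146
  13.7.164.0/23 (13.7.164.0 - 13.7.165.255) does not contain 13.7.36.146
  13.7.44.0/23 (13.7.44.0 - 13.7.45.255) does not contain 13.7.36.146
  13.7.44.0/22 (13.7.44.0 - 13.7.47.255) does not contain 13.7.36.146
  13.71.32.0/19 (13.71.32.0 - 13.71.63.255) does not contain 13.7.36.146
  13.7.128.0/18 (13.7.128.0 - 13.7.191.255) does not contain 13.7.36.146
Longest matching prefix is /17 -> interface Tunnel0.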